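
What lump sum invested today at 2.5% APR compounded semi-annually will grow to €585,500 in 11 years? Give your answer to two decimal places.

With 2 periods per year: i = 0.0125, n = 22.
PV = FV·(1+i)^(−n) = 585,500 × 0.760868 = 445,488.1927

€445,488.19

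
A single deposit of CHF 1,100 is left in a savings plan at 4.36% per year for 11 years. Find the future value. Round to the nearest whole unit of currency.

FV = PV·(1+i)^n = 1,100 × 1.599097 = 1,759.0066

CHF 1,759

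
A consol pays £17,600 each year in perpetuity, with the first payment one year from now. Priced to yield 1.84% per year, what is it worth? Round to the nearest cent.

PV = PMT / i = 17600 / 0.0184 = 956,521.7391

£956,521.74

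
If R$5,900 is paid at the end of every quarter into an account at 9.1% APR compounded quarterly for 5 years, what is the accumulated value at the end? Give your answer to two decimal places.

With 4 periods per year: i = 0.02275, n = 20.
FV = 5900 × [(1+0.02275)^20 − 1] / 0.02275 = 5900 × 24.973969 = 147,346.4192

R$147,346.42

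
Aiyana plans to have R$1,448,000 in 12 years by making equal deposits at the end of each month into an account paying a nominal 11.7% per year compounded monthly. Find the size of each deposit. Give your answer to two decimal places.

With 12 periods per year: i = 0.00975, n = 144.
PMT = 1.448e+06 / ( [(1+0.00975)^144 − 1] / 0.00975 ) = 1.448e+06 / 312.190763 = 4,638.1898

R$4,638.19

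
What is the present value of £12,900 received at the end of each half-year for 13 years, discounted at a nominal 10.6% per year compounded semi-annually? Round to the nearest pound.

£179,837

With 2 periods per year: i = 0.053, n = 26.
Annuity factor a(26|0.053) = 13.940880; PV = 12900 × 13.940880 = 179,837.3531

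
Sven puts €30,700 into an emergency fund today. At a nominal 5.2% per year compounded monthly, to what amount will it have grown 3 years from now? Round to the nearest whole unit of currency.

With 12 periods per year: i = 0.00433333, n = 36.
FV = PV·(1+i)^n = 30,700 × 1.168432 = 35,870.8730

€35,871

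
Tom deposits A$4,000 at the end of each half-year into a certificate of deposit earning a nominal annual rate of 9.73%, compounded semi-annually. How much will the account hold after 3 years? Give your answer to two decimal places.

A$27,115.39

With 2 periods per year: i = 0.04865, n = 6.
FV = PMT · [(1+i)^n − 1] / i = 4000 · 6.778848 = 27,115.3901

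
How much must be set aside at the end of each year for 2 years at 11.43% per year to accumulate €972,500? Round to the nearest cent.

€459,963.11

PMT = 972500 / ( [(1+0.1143)^2 − 1] / 0.1143 ) = 972500 / 2.114300 = 459,963.1084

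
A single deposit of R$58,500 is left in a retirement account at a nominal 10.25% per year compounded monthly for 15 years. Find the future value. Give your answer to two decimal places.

With 12 periods per year: i = 0.00854167, n = 180.
FV = PV·(1+i)^n = 58,500 × 4.622662 = 270,425.7319

R$270,425.73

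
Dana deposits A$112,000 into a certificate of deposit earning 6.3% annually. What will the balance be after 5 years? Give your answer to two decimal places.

A$152,014.27

112,000 × (1+0.063)^5 = 112,000 × 1.357270 = 152,014.2655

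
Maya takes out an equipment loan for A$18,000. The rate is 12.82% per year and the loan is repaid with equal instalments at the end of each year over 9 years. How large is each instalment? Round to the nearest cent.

Annuity-PV factor = 5.166183; PMT = 18000 / 5.166183 = 3,484.1974

A$3,484.20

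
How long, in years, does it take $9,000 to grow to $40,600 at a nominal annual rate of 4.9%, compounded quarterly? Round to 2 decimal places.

30.93 years

Periodic rate i = 0.049/4 = 0.01225.
(1+i)^n = 40600/9000 = 4.51111, so n = ln 4.51111 / ln 1.01225 = 123.7349 quarters
= 123.7349/4 years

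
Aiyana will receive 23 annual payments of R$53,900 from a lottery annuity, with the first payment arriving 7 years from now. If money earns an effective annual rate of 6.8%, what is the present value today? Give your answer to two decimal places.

R$416,507.84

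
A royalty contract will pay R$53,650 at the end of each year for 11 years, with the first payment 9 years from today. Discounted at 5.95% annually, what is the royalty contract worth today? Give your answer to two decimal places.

R$267,164.22

Value one period before first payment (t=8): 53650 × [1 − (1+0.0595)^(−11)] / 0.0595 = 53650 × 7.907082 = 424,214.9605
Discount back 8 years: 424,214.9605 × (1+0.0595)^(−8) = 424,214.9605 × 0.629785 = 267,164.2183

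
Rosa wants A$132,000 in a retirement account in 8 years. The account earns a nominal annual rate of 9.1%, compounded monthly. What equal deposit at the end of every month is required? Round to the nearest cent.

With 12 periods per year: i = 0.00758333, n = 96.
PMT = 132000 / ( [(1+0.00758333)^96 − 1] / 0.00758333 ) = 132000 / 140.473143 = 939.6814

A$939.68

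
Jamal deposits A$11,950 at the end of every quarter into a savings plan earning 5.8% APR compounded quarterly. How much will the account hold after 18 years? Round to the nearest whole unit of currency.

A$1,499,388

With 4 periods per year: i = 0.0145, n = 72.
FV = PMT · [(1+i)^n − 1] / i = 11950 · 125.471834 = 1,499,388.4172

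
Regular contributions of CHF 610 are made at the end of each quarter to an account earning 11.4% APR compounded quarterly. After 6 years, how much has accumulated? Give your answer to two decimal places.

i = 0.114/4 = 0.0285 per quarter; n = 6·4 = 24.
Accumulation factor s(24|0.0285) = 33.786747; FV = 610 × 33.786747 = 20,609.9155

CHF 20,609.92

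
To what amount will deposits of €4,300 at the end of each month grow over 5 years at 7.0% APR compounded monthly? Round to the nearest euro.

€307,849

With 12 periods per year: i = 0.00583333, n = 60.
Accumulation factor s(60|0.00583333) = 71.592902; FV = 4300 × 71.592902 = 307,849.4771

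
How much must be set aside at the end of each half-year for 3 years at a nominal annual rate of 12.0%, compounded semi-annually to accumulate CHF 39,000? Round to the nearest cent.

Periodic rate i = 0.12/2 = 0.06; n = 3 × 2 = 6 periods.
FV-annuity factor = 6.975319; PMT = 39000 / 6.975319 = 5,591.1425

CHF 5,591.14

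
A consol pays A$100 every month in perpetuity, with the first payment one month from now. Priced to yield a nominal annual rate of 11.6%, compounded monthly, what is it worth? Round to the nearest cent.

A$10,344.83

Periodic rate i = 0.116/12 = 0.00966667.
PV = C/r = 100/0.00966667 = 10,344.8276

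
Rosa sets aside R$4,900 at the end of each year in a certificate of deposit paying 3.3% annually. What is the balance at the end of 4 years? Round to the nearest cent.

R$20,591.72

FV = PMT · [(1+i)^n − 1] / i = 4900 · 4.202392 = 20,591.7205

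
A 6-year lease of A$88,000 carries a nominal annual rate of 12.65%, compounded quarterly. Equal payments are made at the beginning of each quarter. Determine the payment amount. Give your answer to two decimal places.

With 4 periods per year: i = 0.031625, n = 24.
Annuity-PV factor × (1+i) = 17.169193; PMT = 88000 / 17.169193 = 5,125.4594

A$5,125.46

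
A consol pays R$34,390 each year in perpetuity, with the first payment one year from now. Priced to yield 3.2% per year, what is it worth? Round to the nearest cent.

R$1,074,687.50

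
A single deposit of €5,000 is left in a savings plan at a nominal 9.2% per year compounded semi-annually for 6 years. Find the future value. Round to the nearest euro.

i = 0.092/2 = 0.046 per half-year; n = 6·2 = 12.
5,000 × (1+0.046)^12 = 5,000 × 1.715458 = 8,577.2925

€8,577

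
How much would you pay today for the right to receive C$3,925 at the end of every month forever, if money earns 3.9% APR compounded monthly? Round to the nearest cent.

Periodic rate i = 0.039/12 = 0.00325.
PV = C/r = 3925/0.00325 = 1,207,692.3077

C$1,207,692.31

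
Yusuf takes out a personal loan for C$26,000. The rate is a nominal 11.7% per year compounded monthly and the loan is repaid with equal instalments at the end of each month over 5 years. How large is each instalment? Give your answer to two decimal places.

Periodic rate i = 0.117/12 = 0.00975; n = 5 × 12 = 60 periods.
PMT = 26000 / ( [1 − (1+0.00975)^(−60)] / 0.00975 ) = 26000 / 45.262908 = 574.4218

C$574.42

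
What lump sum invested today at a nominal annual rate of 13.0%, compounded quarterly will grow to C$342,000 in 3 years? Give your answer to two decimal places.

With 4 periods per year: i = 0.0325, n = 12.
PV = 342,000 / (1 + 0.0325)^12 = 342,000 / 1.467847 = 232,994.3459

C$232,994.35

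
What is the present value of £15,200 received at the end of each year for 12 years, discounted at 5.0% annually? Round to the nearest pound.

Annuity factor a(12|0.05) = 8.863252; PV = 15200 × 8.863252 = 134,721.4249

£134,721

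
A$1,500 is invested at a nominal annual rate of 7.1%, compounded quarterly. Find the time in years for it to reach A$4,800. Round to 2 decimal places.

Periodic rate i = 0.071/4 = 0.01775.
(1+i)^n = 4800/1500 = 3.20000, so n = ln 3.20000 / ln 1.01775 = 66.1095 quarters
= 66.1095/4 years

16.53 years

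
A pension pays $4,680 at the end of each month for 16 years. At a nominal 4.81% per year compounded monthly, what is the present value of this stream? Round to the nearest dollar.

Periodic rate i = 0.0481/12 = 0.00400833; n = 16 × 12 = 192 periods.
PV = 4680 × [1 − (1+0.00400833)^(−192)] / 0.00400833 = 4680 × 133.743519 = 625,919.6678

$625,920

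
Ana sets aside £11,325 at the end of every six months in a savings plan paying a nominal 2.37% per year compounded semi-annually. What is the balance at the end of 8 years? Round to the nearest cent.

£198,230.00

Periodic rate i = 0.0237/2 = 0.01185; n = 8 × 2 = 16 periods.
FV = 11325 × [(1+0.01185)^16 − 1] / 0.01185 = 11325 × 17.503753 = 198,230.0041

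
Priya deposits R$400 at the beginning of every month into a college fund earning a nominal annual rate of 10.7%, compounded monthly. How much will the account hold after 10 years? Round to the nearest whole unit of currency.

Periodic rate i = 0.107/12 = 0.00891667; n = 10 × 12 = 120 periods.
FV = 400 × [(1+0.00891667)^120 − 1] / 0.00891667 × (1+i) = 400 × 215.163655 = 86,065.4622
Payments are at the start of each period, so multiply by (1+i).

R$86,065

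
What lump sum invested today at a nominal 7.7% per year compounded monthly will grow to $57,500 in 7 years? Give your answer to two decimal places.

$33,599.36

Periodic rate i = 0.077/12 = 0.00641667; n = 7 × 12 = 84 periods.
PV = FV·(1+i)^(−n) = 57,500 × 0.584337 = 33,599.3552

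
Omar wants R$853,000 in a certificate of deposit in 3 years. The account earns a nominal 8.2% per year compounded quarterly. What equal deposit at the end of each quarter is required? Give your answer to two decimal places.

R$63,420.72

With 4 periods per year: i = 0.0205, n = 12.
FV-annuity factor = 13.449863; PMT = 853000 / 13.449863 = 63,420.7214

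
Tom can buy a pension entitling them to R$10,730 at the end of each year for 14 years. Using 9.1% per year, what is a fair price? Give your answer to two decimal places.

R$83,077.41

PV = 10730 × [1 − (1+0.091)^(−14)] / 0.091 = 10730 × 7.742536 = 83,077.4082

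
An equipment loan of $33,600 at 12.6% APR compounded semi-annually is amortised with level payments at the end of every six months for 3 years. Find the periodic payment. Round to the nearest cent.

Periodic rate i = 0.126/2 = 0.063; n = 3 × 2 = 6 periods.
Annuity-PV factor = 4.871314; PMT = 33600 / 4.871314 = 6,897.5226

$6,897.52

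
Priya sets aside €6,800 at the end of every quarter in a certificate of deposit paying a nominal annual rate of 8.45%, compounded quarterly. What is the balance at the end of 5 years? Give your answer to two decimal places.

Periodic rate i = 0.0845/4 = 0.021125; n = 5 × 4 = 20 periods.
FV = PMT · [(1+i)^n − 1] / i = 6800 · 24.571426 = 167,085.6985

€167,085.70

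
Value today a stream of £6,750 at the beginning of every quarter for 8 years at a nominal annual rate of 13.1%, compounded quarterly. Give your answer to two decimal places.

£136,956.98

Periodic rate i = 0.131/4 = 0.03275; n = 8 × 4 = 32 periods.
PV = PMT · [1 − (1+i)^(−n)] / i × (1+i) = 6750 · 20.289923 = 136,956.9787
(Beginning-of-period payments → annuity-due factor ×(1+i).)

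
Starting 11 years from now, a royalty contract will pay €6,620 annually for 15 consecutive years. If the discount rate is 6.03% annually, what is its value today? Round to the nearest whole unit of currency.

€35,731

Value one period before first payment (t=10): 6620 × [1 − (1+0.0603)^(−15)] / 0.0603 = 6620 × 9.693240 = 64,169.2456
PV₀ = 64,169.2456 / (1+0.0603)^10 = 64,169.2456 / 1.795923 = 35,730.5186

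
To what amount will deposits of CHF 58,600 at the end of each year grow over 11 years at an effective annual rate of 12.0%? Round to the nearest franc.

FV = PMT · [(1+i)^n − 1] / i = 58600 · 20.654583 = 1,210,358.5801

CHF 1,210,359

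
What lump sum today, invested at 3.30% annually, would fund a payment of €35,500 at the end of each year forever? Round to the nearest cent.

€1,075,757.58

PV = C/r = 35500/0.033 = 1,075,757.5758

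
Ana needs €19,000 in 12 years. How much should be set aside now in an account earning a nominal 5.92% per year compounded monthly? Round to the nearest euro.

€9,354

Periodic rate i = 0.0592/12 = 0.00493333; n = 12 × 12 = 144 periods.
PV = 19,000 / (1 + 0.00493333)^144 = 19,000 / 2.031254 = 9,353.8269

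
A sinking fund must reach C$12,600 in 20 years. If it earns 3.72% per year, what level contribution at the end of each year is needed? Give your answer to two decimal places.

FV-annuity factor = 28.927663; PMT = 12600 / 28.927663 = 435.5692

C$435.57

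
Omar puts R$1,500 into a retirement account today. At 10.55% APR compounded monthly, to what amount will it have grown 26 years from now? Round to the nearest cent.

R$23,022.63

With 12 periods per year: i = 0.00879167, n = 312.
FV = 1,500 × (1 + 0.00879167)^312 = 23,022.6277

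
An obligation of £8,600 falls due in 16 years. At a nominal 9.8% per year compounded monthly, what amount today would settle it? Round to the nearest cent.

£1,804.22

i = 0.098/12 = 0.00816667 per month; n = 16·12 = 192.
PV = FV·(1+i)^(−n) = 8,600 × 0.209793 = 1,804.2234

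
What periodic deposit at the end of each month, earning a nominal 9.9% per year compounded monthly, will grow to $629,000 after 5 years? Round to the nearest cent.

i = 0.099/12 = 0.00825 per month; n = 5·12 = 60.
PMT = 629000 / ( [(1+0.00825)^60 − 1] / 0.00825 ) = 629000 / 77.232756 = 8,144.2128

$8,144.21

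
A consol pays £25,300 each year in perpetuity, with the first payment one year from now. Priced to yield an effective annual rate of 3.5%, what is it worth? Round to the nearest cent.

£722,857.14

PV = C/r = 25300/0.035 = 722,857.1429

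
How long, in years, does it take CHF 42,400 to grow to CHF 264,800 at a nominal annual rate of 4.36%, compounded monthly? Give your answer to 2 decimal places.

Periodic rate i = 0.0436/12 = 0.00363333.
(1+i)^n = 264800/42400 = 6.24528, so n = ln 6.24528 / ln 1.00363 = 505.0878 months
= 505.0878/12 years

42.09 years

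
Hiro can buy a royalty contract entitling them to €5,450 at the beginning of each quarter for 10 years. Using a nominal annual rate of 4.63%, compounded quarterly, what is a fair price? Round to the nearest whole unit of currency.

i = 0.0463/4 = 0.011575 per quarter; n = 10·4 = 40.
PV = PMT · [1 − (1+i)^(−n)] / i × (1+i) = 5450 · 32.242065 = 175,719.2516
(Beginning-of-period payments → annuity-due factor ×(1+i).)

€175,719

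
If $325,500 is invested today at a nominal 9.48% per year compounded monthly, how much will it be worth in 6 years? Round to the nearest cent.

With 12 periods per year: i = 0.0079, n = 72.
FV = PV·(1+i)^n = 325,500 × 1.762203 = 573,597.2327

$573,597.23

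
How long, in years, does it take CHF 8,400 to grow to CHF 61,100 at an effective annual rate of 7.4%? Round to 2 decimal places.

n = ln(61100/8400) / ln(1+0.074) = ln(7.27381) / 0.071390 = 27.7949 years

27.79 years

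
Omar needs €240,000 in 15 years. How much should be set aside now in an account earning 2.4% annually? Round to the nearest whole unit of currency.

€168,156

PV = FV·(1+i)^(−n) = 240,000 × 0.700649 = 168,155.8157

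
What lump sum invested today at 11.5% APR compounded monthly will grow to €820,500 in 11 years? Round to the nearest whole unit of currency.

€232,976

i = 0.115/12 = 0.00958333 per month; n = 11·12 = 132.
PV = FV·(1+i)^(−n) = 820,500 × 0.283944 = 232,976.3437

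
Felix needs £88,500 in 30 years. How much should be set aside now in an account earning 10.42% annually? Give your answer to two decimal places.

£4,523.88

PV = FV·(1+i)^(−n) = 88,500 × 0.051117 = 4,523.8791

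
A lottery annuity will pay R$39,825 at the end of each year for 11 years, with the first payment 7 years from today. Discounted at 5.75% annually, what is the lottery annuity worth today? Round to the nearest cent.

PV at t=6 (ordinary 11-year annuity): 39825 × a(11|0.0575) = 39825 × 7.988703 = 318,150.1008
PV₀ = 318,150.1008 / (1+0.0575)^6 = 318,150.1008 / 1.398564 = 227,483.4515

R$227,483.45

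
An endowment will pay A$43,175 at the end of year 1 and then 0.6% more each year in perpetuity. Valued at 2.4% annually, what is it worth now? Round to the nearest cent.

A$2,398,611.11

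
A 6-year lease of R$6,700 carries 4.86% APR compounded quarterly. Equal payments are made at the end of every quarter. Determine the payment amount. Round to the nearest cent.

Periodic rate i = 0.0486/4 = 0.01215; n = 6 × 4 = 24 periods.
PMT = 6700 / ( [1 − (1+0.01215)^(−24)] / 0.01215 ) = 6700 / 20.709363 = 323.5252

R$323.53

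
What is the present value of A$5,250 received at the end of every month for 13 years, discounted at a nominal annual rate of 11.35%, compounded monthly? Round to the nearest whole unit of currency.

Periodic rate i = 0.1135/12 = 0.00945833; n = 13 × 12 = 156 periods.
Annuity factor a(156|0.00945833) = 81.382681; PV = 5250 × 81.382681 = 427,259.0728

A$427,259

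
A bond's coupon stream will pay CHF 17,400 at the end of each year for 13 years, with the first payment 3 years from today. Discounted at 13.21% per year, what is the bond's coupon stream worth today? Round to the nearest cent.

Value one period before first payment (t=2): 17400 × [1 − (1+0.1321)^(−13)] / 0.1321 = 17400 × 6.061350 = 105,467.4977
Discount back 2 years: 105,467.4977 × (1+0.1321)^(−2) = 105,467.4977 × 0.780244 = 82,290.3788

CHF 82,290.38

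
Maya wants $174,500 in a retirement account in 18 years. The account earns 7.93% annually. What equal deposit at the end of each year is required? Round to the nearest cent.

PMT = 174500 / ( [(1+0.0793)^18 − 1] / 0.0793 ) = 174500 / 37.196157 = 4,691.3449

$4,691.34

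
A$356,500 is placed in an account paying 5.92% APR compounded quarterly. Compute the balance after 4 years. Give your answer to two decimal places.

Periodic rate i = 0.0592/4 = 0.0148; n = 4 × 4 = 16 periods.
356,500 × (1+0.0148)^16 = 356,500 × 1.264991 = 450,969.1888

A$450,969.19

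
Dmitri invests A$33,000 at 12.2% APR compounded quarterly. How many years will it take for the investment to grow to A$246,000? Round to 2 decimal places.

16.72 years

Periodic rate i = 0.122/4 = 0.0305.
(1+i)^n = 246000/33000 = 7.45455, so n = ln 7.45455 / ln 1.0305 = 66.8625 quarters
= 66.8625/4 years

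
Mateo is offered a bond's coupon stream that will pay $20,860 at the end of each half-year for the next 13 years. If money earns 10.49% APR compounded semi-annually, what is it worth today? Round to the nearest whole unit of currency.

$292,436

With 2 periods per year: i = 0.05245, n = 26.
PV = 20860 × [1 − (1+0.05245)^(−26)] / 0.05245 = 20860 × 14.018975 = 292,435.8274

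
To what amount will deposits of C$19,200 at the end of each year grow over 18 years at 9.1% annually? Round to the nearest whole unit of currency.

C$800,836

FV = 19200 × [(1+0.091)^18 − 1] / 0.091 = 19200 × 41.710201 = 800,835.8522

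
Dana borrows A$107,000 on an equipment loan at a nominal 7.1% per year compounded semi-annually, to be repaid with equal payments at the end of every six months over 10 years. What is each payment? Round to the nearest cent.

A$7,562.74

With 2 periods per year: i = 0.0355, n = 20.
Annuity-PV factor = 14.148318; PMT = 107000 / 14.148318 = 7,562.7366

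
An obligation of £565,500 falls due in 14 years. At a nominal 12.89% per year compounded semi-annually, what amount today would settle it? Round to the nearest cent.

Periodic rate i = 0.1289/2 = 0.06445; n = 14 × 2 = 28 periods.
PV = FV·(1+i)^(−n) = 565,500 × 0.173977 = 98,384.1534

£98,384.15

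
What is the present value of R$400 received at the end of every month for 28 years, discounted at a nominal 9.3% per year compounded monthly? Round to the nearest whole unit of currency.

Periodic rate i = 0.093/12 = 0.00775; n = 28 × 12 = 336 periods.
Annuity factor a(336|0.00775) = 119.390523; PV = 400 × 119.390523 = 47,756.2091

R$47,756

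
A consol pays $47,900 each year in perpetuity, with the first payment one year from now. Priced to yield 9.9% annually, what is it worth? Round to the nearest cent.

PV = C/r = 47900/0.099 = 483,838.3838

$483,838.38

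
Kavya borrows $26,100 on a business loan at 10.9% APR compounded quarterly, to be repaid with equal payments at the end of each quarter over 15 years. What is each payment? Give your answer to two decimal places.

$888.22

With 4 periods per year: i = 0.02725, n = 60.
PMT = 26100 / ( [1 − (1+0.02725)^(−60)] / 0.02725 ) = 26100 / 29.384771 = 888.2152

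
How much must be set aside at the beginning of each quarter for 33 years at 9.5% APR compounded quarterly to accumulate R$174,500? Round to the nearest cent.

R$191.30

With 4 periods per year: i = 0.02375, n = 132.
FV-annuity factor × (1+i) = 912.166741; PMT = 174500 / 912.166741 = 191.3027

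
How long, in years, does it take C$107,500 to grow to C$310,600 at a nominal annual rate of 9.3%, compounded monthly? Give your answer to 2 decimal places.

11.45 years

Periodic rate i = 0.093/12 = 0.00775.
n = ln(310600/107500) / ln(1+0.00775) = ln(2.88930) / 0.007720 = 137.4350 months
= 137.4350/12 years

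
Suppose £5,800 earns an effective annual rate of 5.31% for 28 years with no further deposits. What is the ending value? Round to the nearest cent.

£24,693.19

FV = 5,800 × (1 + 0.0531)^28 = 24,693.1873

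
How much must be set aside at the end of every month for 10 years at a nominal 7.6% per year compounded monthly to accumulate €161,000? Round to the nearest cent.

€899.85

With 12 periods per year: i = 0.00633333, n = 120.
FV-annuity factor = 178.919663; PMT = 161000 / 178.919663 = 899.8452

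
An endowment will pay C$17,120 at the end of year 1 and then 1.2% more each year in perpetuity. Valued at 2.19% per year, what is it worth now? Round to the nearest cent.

C$1,729,292.93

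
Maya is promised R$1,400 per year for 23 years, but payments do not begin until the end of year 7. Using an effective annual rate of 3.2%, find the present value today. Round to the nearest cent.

PV at t=6 (ordinary 23-year annuity): 1400 × a(23|0.032) = 1400 × 16.106824 = 22,549.5529
PV₀ = 22,549.5529 / (1+0.032)^6 = 22,549.5529 / 1.208031 = 18,666.3649

R$18,666.36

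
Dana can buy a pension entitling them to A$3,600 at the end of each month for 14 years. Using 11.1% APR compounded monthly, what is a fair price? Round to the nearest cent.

A$306,324.52

With 12 periods per year: i = 0.00925, n = 168.
PV = PMT · [1 − (1+i)^(−n)] / i = 3600 · 85.090144 = 306,324.5182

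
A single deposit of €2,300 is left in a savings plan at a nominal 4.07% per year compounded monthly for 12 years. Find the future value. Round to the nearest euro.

i = 0.0407/12 = 0.00339167 per month; n = 12·12 = 144.
2,300 × (1+0.00339167)^144 = 2,300 × 1.628360 = 3,745.2289

€3,745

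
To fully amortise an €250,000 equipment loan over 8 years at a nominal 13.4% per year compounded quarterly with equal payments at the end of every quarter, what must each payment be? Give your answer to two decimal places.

€12,852.76

With 4 periods per year: i = 0.0335, n = 32.
Annuity-PV factor = 19.451070; PMT = 250000 / 19.451070 = 12,852.7631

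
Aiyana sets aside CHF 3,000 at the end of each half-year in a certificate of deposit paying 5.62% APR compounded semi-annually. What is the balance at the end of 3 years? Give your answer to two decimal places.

Periodic rate i = 0.0562/2 = 0.0281; n = 3 × 2 = 6 periods.
Accumulation factor s(6|0.0281) = 6.437629; FV = 3000 × 6.437629 = 19,312.8863

CHF 19,312.89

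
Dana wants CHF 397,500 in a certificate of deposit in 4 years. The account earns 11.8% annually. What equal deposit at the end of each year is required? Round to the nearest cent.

CHF 83,414.84

FV-annuity factor = 4.765339; PMT = 397500 / 4.765339 = 83,414.8415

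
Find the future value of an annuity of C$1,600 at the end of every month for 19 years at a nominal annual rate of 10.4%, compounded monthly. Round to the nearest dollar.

C$1,135,879

With 12 periods per year: i = 0.00866667, n = 228.
FV = PMT · [(1+i)^n − 1] / i = 1600 · 709.924100 = 1,135,878.5600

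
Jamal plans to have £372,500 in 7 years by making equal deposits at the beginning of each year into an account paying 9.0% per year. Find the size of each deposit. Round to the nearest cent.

£37,144.24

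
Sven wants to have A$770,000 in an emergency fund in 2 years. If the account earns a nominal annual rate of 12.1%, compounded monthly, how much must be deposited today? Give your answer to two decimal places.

Periodic rate i = 0.121/12 = 0.0100833; n = 2 × 12 = 24 periods.
PV = 770,000 / (1 + 0.0100833)^24 = 770,000 / 1.272251 = 605,226.3123

A$605,226.31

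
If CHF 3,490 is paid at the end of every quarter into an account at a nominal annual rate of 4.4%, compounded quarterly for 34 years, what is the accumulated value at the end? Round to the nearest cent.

CHF 1,087,447.71

With 4 periods per year: i = 0.011, n = 136.
FV = 3490 × [(1+0.011)^136 − 1] / 0.011 = 3490 × 311.589603 = 1,087,447.7138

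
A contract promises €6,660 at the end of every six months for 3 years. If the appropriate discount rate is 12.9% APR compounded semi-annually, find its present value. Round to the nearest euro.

Periodic rate i = 0.129/2 = 0.0645; n = 3 × 2 = 6 periods.
PV = 6660 × [1 − (1+0.0645)^(−6)] / 0.0645 = 6660 × 4.848561 = 32,291.4165

€32,291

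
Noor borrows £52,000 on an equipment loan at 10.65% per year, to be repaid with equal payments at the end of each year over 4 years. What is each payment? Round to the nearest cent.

PMT = 52000 / ( [1 − (1+0.1065)^(−4)] / 0.1065 ) = 52000 / 3.125773 = 16,635.8862

£16,635.89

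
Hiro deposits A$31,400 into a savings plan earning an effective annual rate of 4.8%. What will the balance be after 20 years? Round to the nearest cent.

31,400 × (1+0.048)^20 = 31,400 × 2.554028 = 80,196.4790

A$80,196.48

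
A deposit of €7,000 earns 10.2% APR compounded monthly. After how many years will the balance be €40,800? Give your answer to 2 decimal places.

Periodic rate i = 0.102/12 = 0.0085.
n = ln(40800/7000) / ln(1+0.0085) = ln(5.82857) / 0.008464 = 208.2651 months
= 208.2651/12 years

17.36 years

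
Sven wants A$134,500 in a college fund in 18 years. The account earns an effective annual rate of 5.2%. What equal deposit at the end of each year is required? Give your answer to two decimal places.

PMT = 134500 / ( [(1+0.052)^18 − 1] / 0.052 ) = 134500 / 28.663105 = 4,692.4434

A$4,692.44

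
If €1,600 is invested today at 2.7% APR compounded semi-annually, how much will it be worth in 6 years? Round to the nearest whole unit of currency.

€1,879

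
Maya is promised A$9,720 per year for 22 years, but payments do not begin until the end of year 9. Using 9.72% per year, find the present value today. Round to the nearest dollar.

PV at t=8 (ordinary 22-year annuity): 9720 × a(22|0.0972) = 9720 × 8.951328 = 87,006.9107
PV₀ = 87,006.9107 / (1+0.0972)^8 = 87,006.9107 / 2.100324 = 41,425.4617

A$41,425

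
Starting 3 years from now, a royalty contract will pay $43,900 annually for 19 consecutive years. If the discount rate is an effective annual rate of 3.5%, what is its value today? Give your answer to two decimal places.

$561,844.49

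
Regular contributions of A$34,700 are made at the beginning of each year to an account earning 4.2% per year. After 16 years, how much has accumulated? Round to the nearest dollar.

A$801,877

FV = 34700 × [(1+0.042)^16 − 1] / 0.042 × (1+i) = 34700 × 23.108835 = 801,876.5623
(Beginning-of-period payments → annuity-due factor ×(1+i).)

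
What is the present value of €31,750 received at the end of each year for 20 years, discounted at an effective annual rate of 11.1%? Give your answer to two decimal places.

Annuity factor a(20|0.111) = 7.911531; PV = 31750 × 7.911531 = 251,191.1080

€251,191.11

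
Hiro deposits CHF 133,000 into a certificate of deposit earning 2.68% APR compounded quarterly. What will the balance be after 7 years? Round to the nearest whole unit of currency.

CHF 160,344

Periodic rate i = 0.0268/4 = 0.0067; n = 7 × 4 = 28 periods.
133,000 × (1+0.0067)^28 = 133,000 × 1.205596 = 160,344.3133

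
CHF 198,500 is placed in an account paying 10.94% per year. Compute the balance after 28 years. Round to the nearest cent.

CHF 3,632,695.82

FV = 198,500 × (1 + 0.1094)^28 = 3,632,695.8209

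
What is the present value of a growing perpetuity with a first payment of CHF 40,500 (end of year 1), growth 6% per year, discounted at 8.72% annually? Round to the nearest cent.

CHF 1,488,970.59

PV = PMT / (i − g) = 40500 / (0.0872 − 0.06) = 40500 / 0.027200 = 1,488,970.5882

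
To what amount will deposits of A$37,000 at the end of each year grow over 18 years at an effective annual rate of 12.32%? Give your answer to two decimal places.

Accumulation factor s(18|0.1232) = 57.590928; FV = 37000 × 57.590928 = 2,130,864.3263

A$2,130,864.33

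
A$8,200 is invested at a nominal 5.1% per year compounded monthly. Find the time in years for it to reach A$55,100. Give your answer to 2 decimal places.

37.43 years

Periodic rate i = 0.051/12 = 0.00425.
n = ln(55100/8200) / ln(1+0.00425) = ln(6.71951) / 0.004241 = 449.1908 months
= 449.1908/12 years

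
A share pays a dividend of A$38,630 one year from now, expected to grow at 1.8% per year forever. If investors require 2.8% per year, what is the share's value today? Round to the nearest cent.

A$3,863,000.00

PV = D₁/(r − g) = 38630/(0.028 − 0.018) = 3,863,000.0000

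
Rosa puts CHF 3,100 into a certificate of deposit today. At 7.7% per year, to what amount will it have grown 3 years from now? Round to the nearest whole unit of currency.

CHF 3,873

3,100 × (1+0.077)^3 = 3,100 × 1.249244 = 3,872.6550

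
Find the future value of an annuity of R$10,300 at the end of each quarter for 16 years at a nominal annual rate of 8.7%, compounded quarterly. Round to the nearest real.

With 4 periods per year: i = 0.02175, n = 64.
FV = PMT · [(1+i)^n − 1] / i = 10300 · 136.243855 = 1,403,311.7057

R$1,403,312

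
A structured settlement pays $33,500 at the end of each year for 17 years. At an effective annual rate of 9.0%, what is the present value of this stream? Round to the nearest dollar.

PV = PMT · [1 − (1+i)^(−n)] / i = 33500 · 8.543631 = 286,211.6509

$286,212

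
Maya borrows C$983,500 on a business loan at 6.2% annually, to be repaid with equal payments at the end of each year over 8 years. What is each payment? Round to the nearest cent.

C$159,634.81

PMT = 983500 / ( [1 − (1+0.062)^(−8)] / 0.062 ) = 983500 / 6.160937 = 159,634.8070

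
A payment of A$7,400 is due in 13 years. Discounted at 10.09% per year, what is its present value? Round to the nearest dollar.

A$2,121

Discount factor = (1+0.1009)^(−13) = 0.286601; PV = 7,400 × 0.286601 = 2,120.8472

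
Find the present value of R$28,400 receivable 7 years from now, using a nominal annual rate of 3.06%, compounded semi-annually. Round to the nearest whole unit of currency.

With 2 periods per year: i = 0.0153, n = 14.
PV = 28,400 / (1 + 0.0153)^14 = 28,400 / 1.236862 = 22,961.3244

R$22,961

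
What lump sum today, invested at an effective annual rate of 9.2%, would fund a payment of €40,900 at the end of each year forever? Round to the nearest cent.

€444,565.22

PV = PMT / i = 40900 / 0.092 = 444,565.2174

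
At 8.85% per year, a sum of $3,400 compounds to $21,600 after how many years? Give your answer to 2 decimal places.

(1+i)^n = 21600/3400 = 6.35294, so n = ln 6.35294 / ln 1.0885 = 21.8031 years

21.80 years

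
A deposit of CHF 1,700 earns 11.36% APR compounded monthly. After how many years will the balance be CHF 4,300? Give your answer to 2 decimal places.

Periodic rate i = 0.1136/12 = 0.00946667.
n = ln(4300/1700) / ln(1+0.00946667) = ln(2.52941) / 0.009422 = 98.4900 months
= 98.4900/12 years

8.21 years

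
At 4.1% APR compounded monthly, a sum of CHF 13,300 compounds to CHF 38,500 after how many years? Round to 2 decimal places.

Periodic rate i = 0.041/12 = 0.00341667.
n = ln(38500/13300) / ln(1+0.00341667) = ln(2.89474) / 0.003411 = 311.6221 months
= 311.6221/12 years

25.97 years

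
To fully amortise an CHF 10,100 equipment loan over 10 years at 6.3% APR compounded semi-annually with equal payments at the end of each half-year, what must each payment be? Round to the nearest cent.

With 2 periods per year: i = 0.0315, n = 20.
PMT = 10100 / ( [1 − (1+0.0315)^(−20)] / 0.0315 ) = 10100 / 14.673230 = 688.3283

CHF 688.33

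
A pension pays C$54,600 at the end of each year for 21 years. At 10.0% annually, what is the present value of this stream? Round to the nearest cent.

PV = 54600 × [1 − (1+0.1)^(−21)] / 0.1 = 54600 × 8.648694 = 472,218.7083

C$472,218.71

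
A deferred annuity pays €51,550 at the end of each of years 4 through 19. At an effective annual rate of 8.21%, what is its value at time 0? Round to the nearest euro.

€355,327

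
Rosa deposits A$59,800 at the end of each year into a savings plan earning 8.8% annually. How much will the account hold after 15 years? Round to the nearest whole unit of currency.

FV = 59800 × [(1+0.088)^15 − 1] / 0.088 = 59800 × 28.903501 = 1,728,429.3712

A$1,728,429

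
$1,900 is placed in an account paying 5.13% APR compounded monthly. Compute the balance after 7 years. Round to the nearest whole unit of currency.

$2,719

i = 0.0513/12 = 0.004275 per month; n = 7·12 = 84.
FV = 1,900 × (1 + 0.004275)^84 = 2,718.7942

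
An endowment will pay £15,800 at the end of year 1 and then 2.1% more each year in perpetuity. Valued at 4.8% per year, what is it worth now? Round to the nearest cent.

PV = PMT / (i − g) = 15800 / (0.048 − 0.021) = 15800 / 0.027000 = 585,185.1852

£585,185.19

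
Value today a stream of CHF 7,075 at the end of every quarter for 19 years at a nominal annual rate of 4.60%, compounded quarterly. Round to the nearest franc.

i = 0.046/4 = 0.0115 per quarter; n = 19·4 = 76.
Annuity factor a(76|0.0115) = 50.489967; PV = 7075 × 50.489967 = 357,216.5134

CHF 357,217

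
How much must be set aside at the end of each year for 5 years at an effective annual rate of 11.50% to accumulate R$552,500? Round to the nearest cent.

R$87,837.43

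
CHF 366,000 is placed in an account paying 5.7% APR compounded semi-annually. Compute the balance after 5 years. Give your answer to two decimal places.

CHF 484,756.95

Periodic rate i = 0.057/2 = 0.0285; n = 5 × 2 = 10 periods.
366,000 × (1+0.0285)^10 = 366,000 × 1.324473 = 484,756.9516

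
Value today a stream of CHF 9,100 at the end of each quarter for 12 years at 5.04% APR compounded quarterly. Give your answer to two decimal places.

With 4 periods per year: i = 0.0126, n = 48.
Annuity factor a(48|0.0126) = 35.853069; PV = 9100 × 35.853069 = 326,262.9286

CHF 326,262.93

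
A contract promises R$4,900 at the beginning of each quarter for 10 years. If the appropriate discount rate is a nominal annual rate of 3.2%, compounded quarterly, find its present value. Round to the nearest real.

With 4 periods per year: i = 0.008, n = 40.
PV = 4900 × [1 − (1+0.008)^(−40)] / 0.008 × (1+i) = 4900 × 34.388655 = 168,504.4080
(Beginning-of-period payments → annuity-due factor ×(1+i).)

R$168,504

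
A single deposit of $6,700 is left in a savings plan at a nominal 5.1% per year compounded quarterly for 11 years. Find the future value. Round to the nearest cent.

$11,699.68

Periodic rate i = 0.051/4 = 0.01275; n = 11 × 4 = 44 periods.
FV = PV·(1+i)^n = 6,700 × 1.746220 = 11,699.6773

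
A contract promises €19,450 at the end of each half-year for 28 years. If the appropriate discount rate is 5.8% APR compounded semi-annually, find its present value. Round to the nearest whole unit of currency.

€535,401

Periodic rate i = 0.058/2 = 0.029; n = 28 × 2 = 56 periods.
PV = 19450 × [1 − (1+0.029)^(−56)] / 0.029 = 19450 × 27.527056 = 535,401.2363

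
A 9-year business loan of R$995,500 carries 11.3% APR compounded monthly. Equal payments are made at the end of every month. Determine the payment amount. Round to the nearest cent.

R$14,725.64

Periodic rate i = 0.113/12 = 0.00941667; n = 9 × 12 = 108 periods.
Annuity-PV factor = 67.603167; PMT = 995500 / 67.603167 = 14,725.6414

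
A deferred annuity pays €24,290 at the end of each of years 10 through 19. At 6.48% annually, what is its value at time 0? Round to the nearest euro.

€99,330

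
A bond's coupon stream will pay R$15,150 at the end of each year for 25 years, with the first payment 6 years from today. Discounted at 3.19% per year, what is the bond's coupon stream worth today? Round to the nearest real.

Value one period before first payment (t=5): 15150 × [1 − (1+0.0319)^(−25)] / 0.0319 = 15150 × 17.050169 = 258,310.0659
PV₀ = 258,310.0659 / (1+0.0319)^5 = 258,310.0659 / 1.170006 = 220,776.7155

R$220,777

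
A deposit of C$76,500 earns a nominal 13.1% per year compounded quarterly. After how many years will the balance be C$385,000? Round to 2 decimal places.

12.54 years

Periodic rate i = 0.131/4 = 0.03275.
n = ln(385000/76500) / ln(1+0.03275) = ln(5.03268) / 0.032225 = 50.1457 quarters
= 50.1457/4 years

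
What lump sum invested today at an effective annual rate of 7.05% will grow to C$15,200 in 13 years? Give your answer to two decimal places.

C$6,269.27

PV = FV·(1+i)^(−n) = 15,200 × 0.412452 = 6,269.2683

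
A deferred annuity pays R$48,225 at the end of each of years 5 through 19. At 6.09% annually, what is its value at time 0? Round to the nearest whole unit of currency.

R$367,574

PV at t=4 (ordinary 15-year annuity): 48225 × a(15|0.0609) = 48225 × 9.655390 = 465,631.1744
Discount back 4 years: 465,631.1744 × (1+0.0609)^(−4) = 465,631.1744 × 0.789409 = 367,573.5489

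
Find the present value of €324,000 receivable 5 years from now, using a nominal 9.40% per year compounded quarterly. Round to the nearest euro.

€203,605

With 4 periods per year: i = 0.0235, n = 20.
PV = FV·(1+i)^(−n) = 324,000 × 0.628410 = 203,604.8272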